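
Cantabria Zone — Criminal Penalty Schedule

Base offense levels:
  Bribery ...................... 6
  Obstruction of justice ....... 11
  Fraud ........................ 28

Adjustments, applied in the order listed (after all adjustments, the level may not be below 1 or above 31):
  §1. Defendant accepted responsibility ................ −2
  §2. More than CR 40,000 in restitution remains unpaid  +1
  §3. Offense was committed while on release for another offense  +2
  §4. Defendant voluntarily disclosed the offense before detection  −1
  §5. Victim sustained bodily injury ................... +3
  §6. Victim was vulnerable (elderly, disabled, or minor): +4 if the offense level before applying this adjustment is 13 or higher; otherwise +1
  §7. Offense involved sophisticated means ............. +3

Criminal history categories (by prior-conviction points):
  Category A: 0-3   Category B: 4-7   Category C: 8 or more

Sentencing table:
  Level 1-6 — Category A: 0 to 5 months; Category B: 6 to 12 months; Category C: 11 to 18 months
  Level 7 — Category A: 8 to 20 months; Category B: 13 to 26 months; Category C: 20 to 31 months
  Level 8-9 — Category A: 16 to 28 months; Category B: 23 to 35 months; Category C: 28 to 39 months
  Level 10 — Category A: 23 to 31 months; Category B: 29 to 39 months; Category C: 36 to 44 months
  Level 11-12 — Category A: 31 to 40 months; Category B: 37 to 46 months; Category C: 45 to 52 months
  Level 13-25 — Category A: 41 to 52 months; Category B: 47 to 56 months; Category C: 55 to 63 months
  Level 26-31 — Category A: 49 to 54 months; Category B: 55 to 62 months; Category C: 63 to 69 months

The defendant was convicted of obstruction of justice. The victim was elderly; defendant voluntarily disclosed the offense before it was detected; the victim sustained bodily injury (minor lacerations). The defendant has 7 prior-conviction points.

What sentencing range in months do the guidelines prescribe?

47-56 months

Base offense level for obstruction of justice: 11.
§3 does not apply.
§4 applies: 11 − 1 = 10.
§5 applies: 10 + 3 = 13.
§6 applies (level before this adjustment is 13 ≥ 13, so +4): 13 + 4 = 17.
Final offense level: 17.
Criminal history: 7 prior points → Category B (4-7).
Level 17 falls in the 13-25 band.
Grid: Level 13-25 × Category B = 47-56 months.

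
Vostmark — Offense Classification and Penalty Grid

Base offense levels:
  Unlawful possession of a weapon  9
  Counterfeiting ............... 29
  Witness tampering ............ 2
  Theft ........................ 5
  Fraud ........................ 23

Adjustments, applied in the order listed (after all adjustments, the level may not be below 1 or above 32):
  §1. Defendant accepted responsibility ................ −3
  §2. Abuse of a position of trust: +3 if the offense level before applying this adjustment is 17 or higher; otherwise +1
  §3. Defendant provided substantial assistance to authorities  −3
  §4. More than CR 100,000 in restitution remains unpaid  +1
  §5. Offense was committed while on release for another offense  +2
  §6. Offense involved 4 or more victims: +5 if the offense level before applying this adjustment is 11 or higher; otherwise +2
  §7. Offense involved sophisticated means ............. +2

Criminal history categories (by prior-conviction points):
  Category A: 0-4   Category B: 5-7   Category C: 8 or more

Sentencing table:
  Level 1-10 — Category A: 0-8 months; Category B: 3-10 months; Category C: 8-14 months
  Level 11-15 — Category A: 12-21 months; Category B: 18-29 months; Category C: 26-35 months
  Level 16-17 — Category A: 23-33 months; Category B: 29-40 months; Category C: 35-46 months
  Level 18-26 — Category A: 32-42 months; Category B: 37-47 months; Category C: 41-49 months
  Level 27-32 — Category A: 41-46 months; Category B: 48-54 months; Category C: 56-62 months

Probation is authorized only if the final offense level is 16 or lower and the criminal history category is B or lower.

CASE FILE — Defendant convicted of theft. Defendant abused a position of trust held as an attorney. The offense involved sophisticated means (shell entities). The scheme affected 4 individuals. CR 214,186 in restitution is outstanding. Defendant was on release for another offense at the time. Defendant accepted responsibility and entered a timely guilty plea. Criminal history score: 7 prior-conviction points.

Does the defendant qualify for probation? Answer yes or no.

Base offense level for theft: 5.
§1 applies: 5 − 3 = 2.
§2 applies (level before this adjustment is 2 < 17, so +1): 2 + 1 = 3.
§4 applies: 3 + 1 = 4.
§5 applies: 4 + 2 = 6.
§6 applies (level before this adjustment is 6 < 11, so +2): 6 + 2 = 8.
§7 applies: 8 + 2 = 10.
Final offense level: 10.
Criminal history: 7 prior points → Category B (5-7).
Level 10 falls in the 1-10 band.
Grid: Level 1-10 × Category B = 3-10 months.
Probation check: level 10 ≤ 16 and category B ≤ B → eligible.

Yes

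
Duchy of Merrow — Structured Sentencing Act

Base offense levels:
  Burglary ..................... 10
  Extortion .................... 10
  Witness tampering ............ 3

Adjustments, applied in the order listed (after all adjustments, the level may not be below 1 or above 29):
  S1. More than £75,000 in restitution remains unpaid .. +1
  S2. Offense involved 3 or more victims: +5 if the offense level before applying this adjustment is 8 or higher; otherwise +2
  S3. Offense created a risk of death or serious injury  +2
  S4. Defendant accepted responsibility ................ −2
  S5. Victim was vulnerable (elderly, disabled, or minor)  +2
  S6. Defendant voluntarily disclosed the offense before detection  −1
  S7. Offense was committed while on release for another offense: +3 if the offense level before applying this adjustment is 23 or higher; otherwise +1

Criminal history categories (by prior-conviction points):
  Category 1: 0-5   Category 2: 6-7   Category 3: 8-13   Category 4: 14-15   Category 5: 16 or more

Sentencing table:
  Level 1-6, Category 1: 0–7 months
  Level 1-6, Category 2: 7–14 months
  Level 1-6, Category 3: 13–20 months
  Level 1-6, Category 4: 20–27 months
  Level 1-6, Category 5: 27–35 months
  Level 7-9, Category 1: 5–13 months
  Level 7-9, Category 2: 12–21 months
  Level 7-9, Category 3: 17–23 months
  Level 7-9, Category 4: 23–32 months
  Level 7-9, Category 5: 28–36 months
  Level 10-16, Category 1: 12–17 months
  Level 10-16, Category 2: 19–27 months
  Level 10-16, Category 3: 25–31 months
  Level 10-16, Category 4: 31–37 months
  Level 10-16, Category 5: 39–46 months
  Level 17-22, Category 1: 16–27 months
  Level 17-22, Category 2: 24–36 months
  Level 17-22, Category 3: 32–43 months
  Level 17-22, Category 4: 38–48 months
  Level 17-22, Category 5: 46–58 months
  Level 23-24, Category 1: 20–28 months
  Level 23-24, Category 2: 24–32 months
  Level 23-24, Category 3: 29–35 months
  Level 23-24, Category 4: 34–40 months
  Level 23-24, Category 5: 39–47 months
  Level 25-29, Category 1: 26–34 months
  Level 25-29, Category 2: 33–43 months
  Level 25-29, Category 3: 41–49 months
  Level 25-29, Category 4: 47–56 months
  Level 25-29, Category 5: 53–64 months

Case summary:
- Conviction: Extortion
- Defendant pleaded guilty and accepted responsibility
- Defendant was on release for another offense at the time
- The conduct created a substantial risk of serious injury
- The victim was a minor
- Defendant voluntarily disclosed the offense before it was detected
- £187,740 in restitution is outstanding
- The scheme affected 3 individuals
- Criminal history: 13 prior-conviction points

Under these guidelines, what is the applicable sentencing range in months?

32-43 months

Base offense level for extortion: 10.
S1 applies: 10 + 1 = 11.
S2 applies (level before this adjustment is 11 ≥ 8, so +5): 11 + 5 = 16.
S3 applies: 16 + 2 = 18.
S4 applies: 18 − 2 = 16.
S5 applies: 16 + 2 = 18.
S6 applies: 18 − 1 = 17.
S7 applies (level before this adjustment is 17 < 23, so +1): 17 + 1 = 18.
Final offense level: 18.
Criminal history: 13 prior points → Category 3 (8-13).
Level 18 falls in the 17-22 band.
Grid: Level 17-22 × Category 3 = 32-43 months.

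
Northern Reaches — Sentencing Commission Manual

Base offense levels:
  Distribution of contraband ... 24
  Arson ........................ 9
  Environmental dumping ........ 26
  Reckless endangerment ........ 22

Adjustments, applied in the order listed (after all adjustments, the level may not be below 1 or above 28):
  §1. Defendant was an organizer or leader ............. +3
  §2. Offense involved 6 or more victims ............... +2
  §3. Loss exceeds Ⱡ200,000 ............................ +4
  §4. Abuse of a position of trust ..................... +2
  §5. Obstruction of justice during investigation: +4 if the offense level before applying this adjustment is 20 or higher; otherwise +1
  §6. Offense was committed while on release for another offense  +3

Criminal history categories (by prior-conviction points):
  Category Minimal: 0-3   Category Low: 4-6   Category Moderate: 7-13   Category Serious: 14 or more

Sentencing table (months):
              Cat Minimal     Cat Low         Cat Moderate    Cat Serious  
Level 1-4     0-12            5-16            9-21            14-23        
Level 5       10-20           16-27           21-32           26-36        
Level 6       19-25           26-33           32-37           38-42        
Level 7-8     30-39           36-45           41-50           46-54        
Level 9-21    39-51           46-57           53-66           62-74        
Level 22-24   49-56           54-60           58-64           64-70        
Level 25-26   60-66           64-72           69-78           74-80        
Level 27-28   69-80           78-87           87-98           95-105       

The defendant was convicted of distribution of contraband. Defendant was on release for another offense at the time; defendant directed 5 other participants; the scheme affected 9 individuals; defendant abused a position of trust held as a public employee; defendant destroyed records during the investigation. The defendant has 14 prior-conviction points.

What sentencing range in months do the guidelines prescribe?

Base offense level for distribution of contraband: 24.
§1 applies: 24 + 3 = 27.
§2 applies: 27 + 2 = 29.
§3 does not apply.
§4 applies: 29 + 2 = 31.
§5 applies (level before this adjustment is 31 ≥ 20, so +4): 31 + 4 = 35.
§6 applies: 35 + 3 = 38.
Level 38 exceeds the maximum of 28; capped at 28.
Final offense level: 28.
Criminal history: 14 prior points → Category Serious (14+).
Level 28 falls in the 27-28 band.
Grid: Level 27-28 × Category Serious = 95-105 months.

95-105 months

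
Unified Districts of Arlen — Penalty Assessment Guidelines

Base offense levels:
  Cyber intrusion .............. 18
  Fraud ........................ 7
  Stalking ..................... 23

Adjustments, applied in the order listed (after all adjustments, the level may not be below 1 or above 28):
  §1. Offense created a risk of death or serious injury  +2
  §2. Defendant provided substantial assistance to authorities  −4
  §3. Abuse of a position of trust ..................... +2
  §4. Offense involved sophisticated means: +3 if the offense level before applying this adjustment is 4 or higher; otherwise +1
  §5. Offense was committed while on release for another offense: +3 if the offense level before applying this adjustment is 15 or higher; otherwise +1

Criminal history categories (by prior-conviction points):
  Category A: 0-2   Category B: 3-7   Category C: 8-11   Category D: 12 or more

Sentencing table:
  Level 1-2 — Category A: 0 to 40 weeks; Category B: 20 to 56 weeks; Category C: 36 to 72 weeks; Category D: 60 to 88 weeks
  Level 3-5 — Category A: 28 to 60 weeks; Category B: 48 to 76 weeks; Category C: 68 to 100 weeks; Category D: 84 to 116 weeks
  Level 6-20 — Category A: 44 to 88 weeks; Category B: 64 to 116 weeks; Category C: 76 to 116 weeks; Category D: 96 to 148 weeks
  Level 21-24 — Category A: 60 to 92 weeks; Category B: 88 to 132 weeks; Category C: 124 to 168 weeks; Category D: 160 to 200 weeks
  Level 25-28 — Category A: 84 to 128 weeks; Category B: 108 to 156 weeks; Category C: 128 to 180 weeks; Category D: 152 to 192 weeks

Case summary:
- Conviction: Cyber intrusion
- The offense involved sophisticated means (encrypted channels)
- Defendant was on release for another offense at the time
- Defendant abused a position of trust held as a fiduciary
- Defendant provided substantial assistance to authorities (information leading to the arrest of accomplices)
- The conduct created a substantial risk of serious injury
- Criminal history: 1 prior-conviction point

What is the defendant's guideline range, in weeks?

Base offense level for cyber intrusion: 18.
§1 applies: 18 + 2 = 20.
§2 applies: 20 − 4 = 16.
§3 applies: 16 + 2 = 18.
§4 applies (level before this adjustment is 18 ≥ 4, so +3): 18 + 3 = 21.
§5 applies (level before this adjustment is 21 ≥ 15, so +3): 21 + 3 = 24.
Final offense level: 24.
Criminal history: 1 prior point → Category A (0-2).
Level 24 falls in the 21-24 band.
Grid: Level 21-24 × Category A = 60-92 weeks.

60-92 weeks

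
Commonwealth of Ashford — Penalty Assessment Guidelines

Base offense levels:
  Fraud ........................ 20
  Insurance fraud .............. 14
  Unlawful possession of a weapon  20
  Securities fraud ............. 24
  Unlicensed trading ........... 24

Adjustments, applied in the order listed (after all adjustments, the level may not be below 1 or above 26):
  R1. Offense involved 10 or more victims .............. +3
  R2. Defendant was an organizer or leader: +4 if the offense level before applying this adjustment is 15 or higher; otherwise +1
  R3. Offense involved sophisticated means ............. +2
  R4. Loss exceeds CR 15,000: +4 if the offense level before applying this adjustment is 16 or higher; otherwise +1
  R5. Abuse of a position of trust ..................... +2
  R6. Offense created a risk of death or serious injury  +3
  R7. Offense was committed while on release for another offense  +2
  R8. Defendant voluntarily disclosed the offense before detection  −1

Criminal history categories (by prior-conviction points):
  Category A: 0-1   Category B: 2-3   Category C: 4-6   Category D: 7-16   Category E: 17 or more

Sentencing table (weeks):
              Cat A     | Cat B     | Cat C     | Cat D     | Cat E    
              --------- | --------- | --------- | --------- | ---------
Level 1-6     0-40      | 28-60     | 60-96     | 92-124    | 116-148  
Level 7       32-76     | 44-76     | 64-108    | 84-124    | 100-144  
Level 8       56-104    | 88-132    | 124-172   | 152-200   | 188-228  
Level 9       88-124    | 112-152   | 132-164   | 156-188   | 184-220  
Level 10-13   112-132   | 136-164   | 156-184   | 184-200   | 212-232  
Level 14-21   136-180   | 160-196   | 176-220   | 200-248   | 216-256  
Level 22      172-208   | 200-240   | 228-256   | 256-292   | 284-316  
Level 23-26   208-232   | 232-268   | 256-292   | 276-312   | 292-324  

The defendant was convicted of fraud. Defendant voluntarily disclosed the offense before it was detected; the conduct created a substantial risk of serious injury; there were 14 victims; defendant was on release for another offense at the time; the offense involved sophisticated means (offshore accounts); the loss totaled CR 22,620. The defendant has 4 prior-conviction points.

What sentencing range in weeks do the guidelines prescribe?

Base offense level for fraud: 20.
R1 applies: 20 + 3 = 23.
R2 does not apply.
R3 applies: 23 + 2 = 25.
R4 applies (level before this adjustment is 25 ≥ 16, so +4): 25 + 4 = 29.
R6 applies: 29 + 3 = 32.
R7 applies: 32 + 2 = 34.
R8 applies: 34 − 1 = 33.
Level 33 exceeds the maximum of 26; capped at 26.
Final offense level: 26.
Criminal history: 4 prior points → Category C (4-6).
Level 26 falls in the 23-26 band.
Grid: Level 23-26 × Category C = 256-292 weeks.

256-292 weeks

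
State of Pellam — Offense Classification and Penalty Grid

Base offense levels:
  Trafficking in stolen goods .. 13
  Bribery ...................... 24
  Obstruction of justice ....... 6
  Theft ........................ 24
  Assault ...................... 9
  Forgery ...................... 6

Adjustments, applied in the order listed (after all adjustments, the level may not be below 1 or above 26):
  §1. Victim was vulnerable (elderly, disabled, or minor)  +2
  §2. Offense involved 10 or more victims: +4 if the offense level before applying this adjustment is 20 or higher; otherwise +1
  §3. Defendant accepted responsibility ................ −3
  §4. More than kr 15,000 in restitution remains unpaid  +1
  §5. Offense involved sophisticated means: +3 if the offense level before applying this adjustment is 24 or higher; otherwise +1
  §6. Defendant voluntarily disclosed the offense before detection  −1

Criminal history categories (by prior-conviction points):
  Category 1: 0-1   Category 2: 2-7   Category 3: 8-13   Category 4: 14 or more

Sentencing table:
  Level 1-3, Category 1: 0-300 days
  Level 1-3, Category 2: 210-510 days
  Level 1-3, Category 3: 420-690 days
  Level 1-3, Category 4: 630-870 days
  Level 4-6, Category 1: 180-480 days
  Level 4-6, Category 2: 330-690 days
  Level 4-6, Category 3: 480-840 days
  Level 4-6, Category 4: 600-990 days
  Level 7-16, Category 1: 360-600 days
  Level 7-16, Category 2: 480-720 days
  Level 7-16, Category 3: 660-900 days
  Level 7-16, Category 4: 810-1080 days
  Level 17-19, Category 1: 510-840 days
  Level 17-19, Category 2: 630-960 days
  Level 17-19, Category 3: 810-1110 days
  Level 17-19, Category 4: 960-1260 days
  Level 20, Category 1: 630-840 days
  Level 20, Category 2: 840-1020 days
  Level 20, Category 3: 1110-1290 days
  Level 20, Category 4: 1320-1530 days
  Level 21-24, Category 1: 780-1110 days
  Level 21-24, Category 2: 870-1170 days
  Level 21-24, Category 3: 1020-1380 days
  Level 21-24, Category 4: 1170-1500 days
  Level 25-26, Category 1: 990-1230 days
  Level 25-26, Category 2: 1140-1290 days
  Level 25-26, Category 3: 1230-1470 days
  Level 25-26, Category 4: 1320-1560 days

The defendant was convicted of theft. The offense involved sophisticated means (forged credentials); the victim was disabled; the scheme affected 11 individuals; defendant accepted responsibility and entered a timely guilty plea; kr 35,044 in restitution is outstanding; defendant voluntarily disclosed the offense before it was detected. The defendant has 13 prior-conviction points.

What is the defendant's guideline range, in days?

Base offense level for theft: 24.
§1 applies: 24 + 2 = 26.
§2 applies (level before this adjustment is 26 ≥ 20, so +4): 26 + 4 = 30.
§3 applies: 30 − 3 = 27.
§4 applies: 27 + 1 = 28.
§5 applies (level before this adjustment is 28 ≥ 24, so +3): 28 + 3 = 31.
§6 applies: 31 − 1 = 30.
Level 30 exceeds the maximum of 26; capped at 26.
Final offense level: 26.
Criminal history: 13 prior points → Category 3 (8-13).
Level 26 falls in the 25-26 band.
Grid: Level 25-26 × Category 3 = 1230-1470 days.

1230-1470 days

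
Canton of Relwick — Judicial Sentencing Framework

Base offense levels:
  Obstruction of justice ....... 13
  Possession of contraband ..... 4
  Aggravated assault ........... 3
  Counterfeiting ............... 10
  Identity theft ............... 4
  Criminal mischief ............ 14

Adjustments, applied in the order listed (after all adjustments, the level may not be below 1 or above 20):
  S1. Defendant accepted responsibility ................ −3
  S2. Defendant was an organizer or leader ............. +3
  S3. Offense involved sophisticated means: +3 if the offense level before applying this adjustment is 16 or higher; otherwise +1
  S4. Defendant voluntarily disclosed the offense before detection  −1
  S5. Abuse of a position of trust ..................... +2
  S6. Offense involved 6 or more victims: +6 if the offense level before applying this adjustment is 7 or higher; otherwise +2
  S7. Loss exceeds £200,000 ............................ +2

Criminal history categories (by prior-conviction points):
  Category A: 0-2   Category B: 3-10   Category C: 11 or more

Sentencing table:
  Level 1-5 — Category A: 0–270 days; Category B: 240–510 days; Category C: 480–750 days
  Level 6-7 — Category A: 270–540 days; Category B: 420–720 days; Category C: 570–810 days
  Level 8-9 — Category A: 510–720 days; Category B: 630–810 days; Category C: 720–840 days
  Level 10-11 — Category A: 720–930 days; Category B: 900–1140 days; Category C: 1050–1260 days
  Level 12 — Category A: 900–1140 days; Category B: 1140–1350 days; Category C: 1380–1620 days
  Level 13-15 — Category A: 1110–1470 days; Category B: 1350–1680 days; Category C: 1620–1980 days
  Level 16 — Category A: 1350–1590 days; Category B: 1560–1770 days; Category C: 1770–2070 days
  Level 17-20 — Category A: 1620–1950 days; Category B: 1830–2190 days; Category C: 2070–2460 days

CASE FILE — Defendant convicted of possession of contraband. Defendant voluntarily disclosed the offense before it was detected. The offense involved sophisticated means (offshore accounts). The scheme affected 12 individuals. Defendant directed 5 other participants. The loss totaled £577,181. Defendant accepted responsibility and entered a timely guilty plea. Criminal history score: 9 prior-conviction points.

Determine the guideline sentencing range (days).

Base offense level for possession of contraband: 4.
S1 applies: 4 − 3 = 1.
S2 applies: 1 + 3 = 4.
S3 applies (level before this adjustment is 4 < 16, so +1): 4 + 1 = 5.
S4 applies: 5 − 1 = 4.
S6 applies (level before this adjustment is 4 < 7, so +2): 4 + 2 = 6.
S7 applies: 6 + 2 = 8.
Final offense level: 8.
Criminal history: 9 prior points → Category B (3-10).
Level 8 falls in the 8-9 band.
Grid: Level 8-9 × Category B = 630-810 days.

630-810 days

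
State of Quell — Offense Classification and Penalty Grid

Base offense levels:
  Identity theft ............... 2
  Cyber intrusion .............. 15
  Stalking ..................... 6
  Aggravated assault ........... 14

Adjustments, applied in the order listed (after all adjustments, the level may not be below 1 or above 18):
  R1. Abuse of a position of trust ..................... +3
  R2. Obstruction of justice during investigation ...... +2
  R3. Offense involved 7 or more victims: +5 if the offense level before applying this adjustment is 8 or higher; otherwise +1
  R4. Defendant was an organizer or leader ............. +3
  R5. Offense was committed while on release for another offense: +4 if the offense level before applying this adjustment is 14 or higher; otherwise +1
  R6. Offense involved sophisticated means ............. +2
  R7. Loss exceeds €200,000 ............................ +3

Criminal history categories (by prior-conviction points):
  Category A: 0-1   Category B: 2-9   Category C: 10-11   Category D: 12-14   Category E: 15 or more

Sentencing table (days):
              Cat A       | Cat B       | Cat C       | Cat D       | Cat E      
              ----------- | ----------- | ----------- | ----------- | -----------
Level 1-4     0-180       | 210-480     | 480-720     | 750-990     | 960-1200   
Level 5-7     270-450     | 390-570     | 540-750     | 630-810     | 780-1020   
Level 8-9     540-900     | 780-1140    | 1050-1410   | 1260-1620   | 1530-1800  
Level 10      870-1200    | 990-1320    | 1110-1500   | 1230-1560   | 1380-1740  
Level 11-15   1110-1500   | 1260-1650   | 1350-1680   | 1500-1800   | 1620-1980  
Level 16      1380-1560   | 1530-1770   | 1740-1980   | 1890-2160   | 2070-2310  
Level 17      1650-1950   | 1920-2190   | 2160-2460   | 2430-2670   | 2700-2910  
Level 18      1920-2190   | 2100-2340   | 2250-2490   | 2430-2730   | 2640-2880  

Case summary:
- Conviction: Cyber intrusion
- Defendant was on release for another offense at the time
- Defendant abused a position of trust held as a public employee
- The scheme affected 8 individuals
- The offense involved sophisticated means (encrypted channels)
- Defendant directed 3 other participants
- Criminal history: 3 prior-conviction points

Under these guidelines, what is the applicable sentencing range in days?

2100-2340 days

Base offense level for cyber intrusion: 15.
R1 applies: 15 + 3 = 18.
R3 applies (level before this adjustment is 18 ≥ 8, so +5): 18 + 5 = 23.
R4 applies: 23 + 3 = 26.
R5 applies (level before this adjustment is 26 ≥ 14, so +4): 26 + 4 = 30.
R6 applies: 30 + 2 = 32.
R7 does not apply.
Level 32 exceeds the maximum of 18; capped at 18.
Final offense level: 18.
Criminal history: 3 prior points → Category B (2-9).
Level 18 falls in the 18 band.
Grid: Level 18 × Category B = 2100-2340 days.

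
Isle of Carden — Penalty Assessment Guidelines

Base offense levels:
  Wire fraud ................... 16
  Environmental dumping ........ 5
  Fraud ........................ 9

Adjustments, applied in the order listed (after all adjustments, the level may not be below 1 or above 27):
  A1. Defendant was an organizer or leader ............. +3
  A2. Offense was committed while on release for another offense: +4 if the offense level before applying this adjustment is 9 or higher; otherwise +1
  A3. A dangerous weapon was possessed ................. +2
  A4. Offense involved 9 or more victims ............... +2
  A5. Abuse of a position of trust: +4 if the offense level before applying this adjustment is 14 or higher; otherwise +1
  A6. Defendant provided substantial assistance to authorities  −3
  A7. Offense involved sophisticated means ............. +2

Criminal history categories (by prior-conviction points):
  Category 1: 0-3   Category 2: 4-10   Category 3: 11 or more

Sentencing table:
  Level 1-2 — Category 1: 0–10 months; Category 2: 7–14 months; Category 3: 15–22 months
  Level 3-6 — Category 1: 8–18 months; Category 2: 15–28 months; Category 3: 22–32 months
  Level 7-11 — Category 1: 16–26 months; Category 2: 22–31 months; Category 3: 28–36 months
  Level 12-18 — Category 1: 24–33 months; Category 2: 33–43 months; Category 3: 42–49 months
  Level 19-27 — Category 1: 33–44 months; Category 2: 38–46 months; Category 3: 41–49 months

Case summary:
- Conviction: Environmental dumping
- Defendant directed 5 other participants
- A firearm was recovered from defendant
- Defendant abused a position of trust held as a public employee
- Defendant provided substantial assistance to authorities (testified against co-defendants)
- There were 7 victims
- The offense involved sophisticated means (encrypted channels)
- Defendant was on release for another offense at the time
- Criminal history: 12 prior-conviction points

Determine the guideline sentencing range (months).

28-36 months

Base offense level for environmental dumping: 5.
A1 applies: 5 + 3 = 8.
A2 applies (level before this adjustment is 8 < 9, so +1): 8 + 1 = 9.
A3 applies: 9 + 2 = 11.
A5 applies (level before this adjustment is 11 < 14, so +1): 11 + 1 = 12.
A6 applies: 12 − 3 = 9.
A7 applies: 9 + 2 = 11.
Final offense level: 11.
Criminal history: 12 prior points → Category 3 (11+).
Level 11 falls in the 7-11 band.
Grid: Level 7-11 × Category 3 = 28-36 months.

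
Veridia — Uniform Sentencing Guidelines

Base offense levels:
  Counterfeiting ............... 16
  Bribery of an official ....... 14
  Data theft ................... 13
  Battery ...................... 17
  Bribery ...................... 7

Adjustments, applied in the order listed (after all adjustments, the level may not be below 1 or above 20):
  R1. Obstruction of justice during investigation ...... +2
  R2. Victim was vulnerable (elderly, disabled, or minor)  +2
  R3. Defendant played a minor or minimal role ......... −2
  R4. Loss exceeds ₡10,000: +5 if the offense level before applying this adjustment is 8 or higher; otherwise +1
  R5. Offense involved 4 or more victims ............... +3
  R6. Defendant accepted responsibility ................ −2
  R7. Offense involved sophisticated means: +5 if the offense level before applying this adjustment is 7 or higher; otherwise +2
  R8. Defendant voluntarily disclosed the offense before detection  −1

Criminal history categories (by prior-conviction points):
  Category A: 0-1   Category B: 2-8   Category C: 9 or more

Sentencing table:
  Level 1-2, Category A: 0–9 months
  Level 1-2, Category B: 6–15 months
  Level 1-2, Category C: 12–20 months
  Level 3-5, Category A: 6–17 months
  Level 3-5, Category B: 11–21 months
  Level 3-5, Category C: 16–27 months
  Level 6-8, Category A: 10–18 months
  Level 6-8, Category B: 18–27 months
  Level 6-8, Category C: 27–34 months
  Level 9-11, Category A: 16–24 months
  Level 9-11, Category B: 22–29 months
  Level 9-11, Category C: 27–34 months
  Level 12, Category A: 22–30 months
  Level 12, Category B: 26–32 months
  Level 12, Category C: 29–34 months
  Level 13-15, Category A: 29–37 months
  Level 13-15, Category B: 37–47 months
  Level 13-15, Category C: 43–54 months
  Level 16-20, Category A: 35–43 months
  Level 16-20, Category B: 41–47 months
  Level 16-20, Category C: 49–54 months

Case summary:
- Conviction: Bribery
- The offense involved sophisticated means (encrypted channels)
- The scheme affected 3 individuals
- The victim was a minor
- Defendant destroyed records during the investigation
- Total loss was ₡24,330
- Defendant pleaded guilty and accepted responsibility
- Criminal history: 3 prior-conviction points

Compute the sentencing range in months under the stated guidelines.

Base offense level for bribery: 7.
R1 applies: 7 + 2 = 9.
R2 applies: 9 + 2 = 11.
R4 applies (level before this adjustment is 11 ≥ 8, so +5): 11 + 5 = 16.
R5 does not apply.
R6 applies: 16 − 2 = 14.
R7 applies (level before this adjustment is 14 ≥ 7, so +5): 14 + 5 = 19.
R8 does not apply.
Final offense level: 19.
Criminal history: 3 prior points → Category B (2-8).
Level 19 falls in the 16-20 band.
Grid: Level 16-20 × Category B = 41-47 months.

41-47 months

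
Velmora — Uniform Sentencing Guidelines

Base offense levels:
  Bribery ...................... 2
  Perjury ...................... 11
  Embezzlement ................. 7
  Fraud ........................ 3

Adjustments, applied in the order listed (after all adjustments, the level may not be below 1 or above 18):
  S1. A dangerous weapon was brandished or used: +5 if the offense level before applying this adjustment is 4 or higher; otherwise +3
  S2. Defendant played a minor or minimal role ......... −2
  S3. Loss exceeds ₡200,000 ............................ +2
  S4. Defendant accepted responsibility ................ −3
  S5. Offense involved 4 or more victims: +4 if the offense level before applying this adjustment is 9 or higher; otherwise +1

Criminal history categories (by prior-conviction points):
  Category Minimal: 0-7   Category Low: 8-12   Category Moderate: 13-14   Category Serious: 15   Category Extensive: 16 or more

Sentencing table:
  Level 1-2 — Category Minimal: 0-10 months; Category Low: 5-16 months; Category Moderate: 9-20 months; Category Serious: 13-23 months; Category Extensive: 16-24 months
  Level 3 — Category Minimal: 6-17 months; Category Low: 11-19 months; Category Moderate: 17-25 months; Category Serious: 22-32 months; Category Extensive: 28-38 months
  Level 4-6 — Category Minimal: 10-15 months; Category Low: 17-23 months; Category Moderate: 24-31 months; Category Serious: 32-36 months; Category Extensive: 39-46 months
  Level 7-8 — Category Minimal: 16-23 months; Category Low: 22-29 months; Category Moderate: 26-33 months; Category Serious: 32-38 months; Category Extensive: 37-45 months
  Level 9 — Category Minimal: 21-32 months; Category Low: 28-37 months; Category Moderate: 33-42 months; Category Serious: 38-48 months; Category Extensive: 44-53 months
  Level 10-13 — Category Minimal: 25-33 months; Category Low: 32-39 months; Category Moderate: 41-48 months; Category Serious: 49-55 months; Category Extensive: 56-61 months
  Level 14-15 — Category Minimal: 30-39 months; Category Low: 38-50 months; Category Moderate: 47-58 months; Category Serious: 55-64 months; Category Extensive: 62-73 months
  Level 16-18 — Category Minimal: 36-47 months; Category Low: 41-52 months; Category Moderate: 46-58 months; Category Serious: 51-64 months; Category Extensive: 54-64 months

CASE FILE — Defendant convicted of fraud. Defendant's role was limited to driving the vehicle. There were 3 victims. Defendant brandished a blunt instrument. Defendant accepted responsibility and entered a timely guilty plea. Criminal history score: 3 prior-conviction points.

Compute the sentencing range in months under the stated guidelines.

0-10 months

Base offense level for fraud: 3.
S1 applies (level before this adjustment is 3 < 4, so +3): 3 + 3 = 6.
S2 applies: 6 − 2 = 4.
S4 applies: 4 − 3 = 1.
S5 does not apply.
Final offense level: 1.
Criminal history: 3 prior points → Category Minimal (0-7).
Level 1 falls in the 1-2 band.
Grid: Level 1-2 × Category Minimal = 0-10 months.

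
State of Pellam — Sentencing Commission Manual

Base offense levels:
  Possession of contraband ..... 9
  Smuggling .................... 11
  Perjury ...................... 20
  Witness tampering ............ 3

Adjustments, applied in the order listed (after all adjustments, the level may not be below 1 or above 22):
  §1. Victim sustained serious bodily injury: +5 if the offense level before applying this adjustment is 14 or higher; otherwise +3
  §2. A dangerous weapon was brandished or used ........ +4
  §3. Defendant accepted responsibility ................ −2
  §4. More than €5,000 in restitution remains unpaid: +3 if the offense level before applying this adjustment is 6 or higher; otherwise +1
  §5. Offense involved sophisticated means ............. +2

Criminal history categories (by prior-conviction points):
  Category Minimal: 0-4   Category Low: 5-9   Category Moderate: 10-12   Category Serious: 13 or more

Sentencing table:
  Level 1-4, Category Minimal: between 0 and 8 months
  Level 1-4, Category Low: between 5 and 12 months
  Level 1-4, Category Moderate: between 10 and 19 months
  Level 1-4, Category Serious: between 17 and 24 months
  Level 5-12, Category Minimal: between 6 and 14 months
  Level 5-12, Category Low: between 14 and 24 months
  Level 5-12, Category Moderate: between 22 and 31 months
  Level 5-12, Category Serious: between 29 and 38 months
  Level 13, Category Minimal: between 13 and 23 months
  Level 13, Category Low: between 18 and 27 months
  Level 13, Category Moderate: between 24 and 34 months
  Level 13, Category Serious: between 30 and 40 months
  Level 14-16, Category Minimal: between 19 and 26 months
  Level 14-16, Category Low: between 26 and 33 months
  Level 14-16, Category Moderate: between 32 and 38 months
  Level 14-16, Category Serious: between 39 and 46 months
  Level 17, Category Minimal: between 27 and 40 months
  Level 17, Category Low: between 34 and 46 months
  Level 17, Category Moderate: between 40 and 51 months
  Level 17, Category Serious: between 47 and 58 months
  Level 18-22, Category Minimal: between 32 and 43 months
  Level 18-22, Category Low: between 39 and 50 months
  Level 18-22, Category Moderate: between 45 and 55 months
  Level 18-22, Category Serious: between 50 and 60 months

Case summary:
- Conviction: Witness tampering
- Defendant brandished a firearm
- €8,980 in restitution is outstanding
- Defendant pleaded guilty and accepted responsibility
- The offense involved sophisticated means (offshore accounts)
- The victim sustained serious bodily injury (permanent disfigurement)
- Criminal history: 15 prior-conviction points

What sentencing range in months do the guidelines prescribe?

30-40 months

Base offense level for witness tampering: 3.
§1 applies (level before this adjustment is 3 < 14, so +3): 3 + 3 = 6.
§2 applies: 6 + 4 = 10.
§3 applies: 10 − 2 = 8.
§4 applies (level before this adjustment is 8 ≥ 6, so +3): 8 + 3 = 11.
§5 applies: 11 + 2 = 13.
Final offense level: 13.
Criminal history: 15 prior points → Category Serious (13+).
Level 13 falls in the 13 band.
Grid: Level 13 × Category Serious = 30-40 months.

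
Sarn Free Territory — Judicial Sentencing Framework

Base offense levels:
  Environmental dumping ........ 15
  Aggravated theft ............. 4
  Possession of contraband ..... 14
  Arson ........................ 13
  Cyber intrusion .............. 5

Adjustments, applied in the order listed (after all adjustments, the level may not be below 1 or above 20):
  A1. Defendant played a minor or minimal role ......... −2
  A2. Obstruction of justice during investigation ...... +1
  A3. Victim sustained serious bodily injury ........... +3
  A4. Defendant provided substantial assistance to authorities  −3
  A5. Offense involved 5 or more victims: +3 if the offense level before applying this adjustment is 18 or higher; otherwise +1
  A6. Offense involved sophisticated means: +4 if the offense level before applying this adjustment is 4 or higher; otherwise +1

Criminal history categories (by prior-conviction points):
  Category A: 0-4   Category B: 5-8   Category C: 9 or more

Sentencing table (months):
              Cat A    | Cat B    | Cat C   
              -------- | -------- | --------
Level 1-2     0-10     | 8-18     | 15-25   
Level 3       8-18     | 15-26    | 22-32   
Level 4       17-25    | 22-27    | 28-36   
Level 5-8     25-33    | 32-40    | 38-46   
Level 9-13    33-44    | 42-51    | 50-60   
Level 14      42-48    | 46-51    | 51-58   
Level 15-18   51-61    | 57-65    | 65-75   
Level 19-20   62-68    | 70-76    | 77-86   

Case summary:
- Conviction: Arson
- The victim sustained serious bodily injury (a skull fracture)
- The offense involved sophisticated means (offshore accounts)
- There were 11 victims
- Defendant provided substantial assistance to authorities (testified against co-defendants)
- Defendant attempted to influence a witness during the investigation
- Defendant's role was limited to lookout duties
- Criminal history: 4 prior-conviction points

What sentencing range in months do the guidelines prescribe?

51-61 months

Base offense level for arson: 13.
A1 applies: 13 − 2 = 11.
A2 applies: 11 + 1 = 12.
A3 applies: 12 + 3 = 15.
A4 applies: 15 − 3 = 12.
A5 applies (level before this adjustment is 12 < 18, so +1): 12 + 1 = 13.
A6 applies (level before this adjustment is 13 ≥ 4, so +4): 13 + 4 = 17.
Final offense level: 17.
Criminal history: 4 prior points → Category A (0-4).
Level 17 falls in the 15-18 band.
Grid: Level 15-18 × Category A = 51-61 months.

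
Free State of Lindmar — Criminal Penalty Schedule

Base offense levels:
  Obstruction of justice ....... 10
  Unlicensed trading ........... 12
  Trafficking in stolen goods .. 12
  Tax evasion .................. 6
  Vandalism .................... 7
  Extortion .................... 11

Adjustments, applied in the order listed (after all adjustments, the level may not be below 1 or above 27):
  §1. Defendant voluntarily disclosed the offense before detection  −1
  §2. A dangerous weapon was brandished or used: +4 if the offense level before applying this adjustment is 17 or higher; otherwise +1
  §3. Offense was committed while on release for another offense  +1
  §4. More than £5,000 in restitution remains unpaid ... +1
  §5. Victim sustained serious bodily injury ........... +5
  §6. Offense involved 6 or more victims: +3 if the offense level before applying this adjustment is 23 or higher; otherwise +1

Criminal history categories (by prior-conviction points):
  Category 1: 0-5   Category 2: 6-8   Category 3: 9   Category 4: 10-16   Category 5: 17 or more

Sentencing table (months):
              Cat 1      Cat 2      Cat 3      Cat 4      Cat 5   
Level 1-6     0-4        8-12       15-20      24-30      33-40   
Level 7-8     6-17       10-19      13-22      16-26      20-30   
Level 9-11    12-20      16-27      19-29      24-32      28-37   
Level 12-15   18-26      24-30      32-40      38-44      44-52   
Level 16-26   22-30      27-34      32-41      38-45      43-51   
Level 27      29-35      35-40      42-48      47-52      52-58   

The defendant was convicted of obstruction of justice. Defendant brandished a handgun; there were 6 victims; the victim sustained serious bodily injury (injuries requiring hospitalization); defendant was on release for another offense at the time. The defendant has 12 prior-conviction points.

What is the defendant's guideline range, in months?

38-45 months

Base offense level for obstruction of justice: 10.
§2 applies (level before this adjustment is 10 < 17, so +1): 10 + 1 = 11.
§3 applies: 11 + 1 = 12.
§4 does not apply.
§5 applies: 12 + 5 = 17.
§6 applies (level before this adjustment is 17 < 23, so +1): 17 + 1 = 18.
Final offense level: 18.
Criminal history: 12 prior points → Category 4 (10-16).
Level 18 falls in the 16-26 band.
Grid: Level 16-26 × Category 4 = 38-45 months.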